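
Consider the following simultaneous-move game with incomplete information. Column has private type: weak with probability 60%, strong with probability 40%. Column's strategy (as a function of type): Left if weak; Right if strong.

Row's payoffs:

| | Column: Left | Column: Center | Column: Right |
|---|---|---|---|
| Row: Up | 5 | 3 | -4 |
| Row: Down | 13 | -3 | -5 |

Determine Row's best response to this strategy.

E[Up] = 0.6·(5) + 0.4·(-4) = 1.4
E[Down] = 0.6·(13) + 0.4·(-5) = 5.8
Best response: Down (5.8 is the largest).

Down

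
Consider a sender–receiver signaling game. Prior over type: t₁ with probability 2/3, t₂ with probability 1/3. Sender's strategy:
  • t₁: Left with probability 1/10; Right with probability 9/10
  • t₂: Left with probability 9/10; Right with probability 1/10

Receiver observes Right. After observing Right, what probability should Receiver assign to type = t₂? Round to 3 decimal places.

0.053

Apply Bayes' rule using the sender's strategy as the likelihood.
P(Right) = (2/3)·(9/10) + (1/3)·(1/10) = 19/30
P(t₂ | Right) = ((1/3)·(1/10)) / (19/30) = (1/30) / (19/30) = 1/19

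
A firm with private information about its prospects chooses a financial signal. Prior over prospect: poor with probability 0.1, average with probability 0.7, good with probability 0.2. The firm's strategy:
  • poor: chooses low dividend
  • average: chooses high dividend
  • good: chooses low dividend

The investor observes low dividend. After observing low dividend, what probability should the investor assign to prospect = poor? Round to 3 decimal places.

0.333

Apply Bayes' rule using the sender's strategy as the likelihood.
P(low dividend) = 0.1·1 + 0.7·0 + 0.2·1 = 0.3
P(poor | low dividend) = (0.1·1) / 0.3 = 0.1 / 0.3 = 0.333333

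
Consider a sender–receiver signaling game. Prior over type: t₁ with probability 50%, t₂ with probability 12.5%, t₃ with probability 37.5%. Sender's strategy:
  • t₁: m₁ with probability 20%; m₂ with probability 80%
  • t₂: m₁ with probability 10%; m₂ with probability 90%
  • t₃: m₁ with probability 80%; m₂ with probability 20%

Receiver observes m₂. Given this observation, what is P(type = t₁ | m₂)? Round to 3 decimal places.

P(m₂) = 0.5·0.8 + 0.125·0.9 + 0.375·0.2 = 0.5875
P(t₁ | m₂) = (0.5·0.8) / 0.5875 = 0.4 / 0.5875 = 0.680851

0.681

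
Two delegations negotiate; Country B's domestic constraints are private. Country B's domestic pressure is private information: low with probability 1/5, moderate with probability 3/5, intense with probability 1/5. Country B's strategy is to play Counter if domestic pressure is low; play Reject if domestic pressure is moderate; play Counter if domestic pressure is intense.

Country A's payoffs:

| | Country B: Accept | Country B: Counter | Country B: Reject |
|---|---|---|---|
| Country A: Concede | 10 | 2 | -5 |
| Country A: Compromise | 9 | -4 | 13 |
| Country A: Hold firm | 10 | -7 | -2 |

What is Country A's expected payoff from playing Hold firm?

-4

Take the expectation over Country B's domestic pressure, weighting each type's action by its prior probability.
E[Hold firm] = 1/5·(-7) + 3/5·(-2) + 1/5·(-7) = (-7/5) + (-6/5) + (-7/5) = -4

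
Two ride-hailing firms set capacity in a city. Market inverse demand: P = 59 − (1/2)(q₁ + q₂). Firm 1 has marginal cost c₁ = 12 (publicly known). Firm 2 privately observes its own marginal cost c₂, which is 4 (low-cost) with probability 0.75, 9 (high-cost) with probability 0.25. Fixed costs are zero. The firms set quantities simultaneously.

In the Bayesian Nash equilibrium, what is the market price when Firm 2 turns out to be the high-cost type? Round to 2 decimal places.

Type-c best response for Firm 2: q₂(c) = (59 − c) − q₁/2.
Firm 1 maximizes expected profit; its first-order condition is 59 − q₁ − (1/2)E[q₂] − 12 = 0.
Substituting E[q₂] and solving: E[c₂] = 5.25, so q₁ = (59 − 2·12 + 5.25)/(3/2) = 26.8333.
q₂(high-cost) = 36.5833, so P = 59 − (1/2)·(26.8333 + 36.5833) = 27.2917.

27.29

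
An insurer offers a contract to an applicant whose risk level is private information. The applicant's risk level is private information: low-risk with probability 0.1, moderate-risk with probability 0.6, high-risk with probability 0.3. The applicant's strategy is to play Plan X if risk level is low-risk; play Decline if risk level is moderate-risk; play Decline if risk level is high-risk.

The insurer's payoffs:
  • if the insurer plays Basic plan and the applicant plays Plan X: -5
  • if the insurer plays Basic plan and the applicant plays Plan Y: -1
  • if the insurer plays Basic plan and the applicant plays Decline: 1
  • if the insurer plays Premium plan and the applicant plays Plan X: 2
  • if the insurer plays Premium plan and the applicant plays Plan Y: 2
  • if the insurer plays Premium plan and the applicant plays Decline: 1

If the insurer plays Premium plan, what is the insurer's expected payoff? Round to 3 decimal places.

E[Premium plan] = 0.1·2 + 0.6·1 + 0.3·1 = 0.2 + 0.6 + 0.3 = 1.1

1.100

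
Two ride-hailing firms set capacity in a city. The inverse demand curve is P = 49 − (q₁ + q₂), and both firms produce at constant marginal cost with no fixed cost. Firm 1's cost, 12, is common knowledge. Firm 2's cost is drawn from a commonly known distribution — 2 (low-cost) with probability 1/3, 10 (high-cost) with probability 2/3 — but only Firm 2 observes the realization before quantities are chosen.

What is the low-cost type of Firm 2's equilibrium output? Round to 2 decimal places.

18.11

Each type of Firm 2 best-responds to q₁; Firm 1 best-responds to the expected q₂ over Firm 2's types.
Firm 2 with cost c maximizes (49 − (q₁+q₂) − c)·q₂, giving q₂(c) = (49 − c − q₁)/2.
E[c₂] = 1/3·2 + 2/3·10 = 7.33333
Firm 1's FOC against E[q₂] yields q₁ = (49 − 2·12 + E[c₂])/3 = (49 − 24 + 7.33333)/3 = 10.7778.
q₂(low-cost) = (49 − 2 − 10.7778)/2 = 18.1111.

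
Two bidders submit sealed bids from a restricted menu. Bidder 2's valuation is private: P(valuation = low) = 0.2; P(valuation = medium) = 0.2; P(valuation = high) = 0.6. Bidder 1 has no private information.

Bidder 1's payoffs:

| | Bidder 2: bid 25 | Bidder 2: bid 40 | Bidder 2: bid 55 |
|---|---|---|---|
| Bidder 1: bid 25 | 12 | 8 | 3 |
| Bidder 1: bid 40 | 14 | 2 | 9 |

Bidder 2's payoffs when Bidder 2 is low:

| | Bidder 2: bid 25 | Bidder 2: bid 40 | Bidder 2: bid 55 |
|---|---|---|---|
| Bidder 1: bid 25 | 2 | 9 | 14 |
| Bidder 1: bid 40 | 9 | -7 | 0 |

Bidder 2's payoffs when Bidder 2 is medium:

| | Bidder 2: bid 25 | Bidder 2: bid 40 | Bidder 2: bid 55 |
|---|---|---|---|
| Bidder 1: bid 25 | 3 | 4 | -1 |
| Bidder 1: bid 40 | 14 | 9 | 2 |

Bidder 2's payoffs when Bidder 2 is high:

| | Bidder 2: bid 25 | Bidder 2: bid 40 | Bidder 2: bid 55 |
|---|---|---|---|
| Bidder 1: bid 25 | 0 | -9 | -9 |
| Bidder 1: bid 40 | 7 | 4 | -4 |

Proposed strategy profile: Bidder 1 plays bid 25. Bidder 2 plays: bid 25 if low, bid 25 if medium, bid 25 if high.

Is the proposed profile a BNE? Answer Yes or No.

No

A profile is a BNE iff every type of every player is best-responding given beliefs about the other side.
Bidder 1 plays bid 25: E[bid 25] = 0.2·(12) + 0.2·(12) + 0.6·(12) = 12; E[bid 40] = 14. Not best-responding. ✗
Bidder 2 (valuation low), facing bid 25: bid 25 gives 2, bid 40 gives 9, bid 55 gives 14. Proposed bid 25 is not best — profitable deviation exists. ✗
Bidder 2 (valuation medium), facing bid 25: bid 25 gives 3, bid 40 gives 4, bid 55 gives -1. Proposed bid 25 is not best — profitable deviation exists. ✗
Bidder 2 (valuation high), facing bid 25: bid 25 gives 0, bid 40 gives -9, bid 55 gives -9. Proposed bid 25 is best. ✓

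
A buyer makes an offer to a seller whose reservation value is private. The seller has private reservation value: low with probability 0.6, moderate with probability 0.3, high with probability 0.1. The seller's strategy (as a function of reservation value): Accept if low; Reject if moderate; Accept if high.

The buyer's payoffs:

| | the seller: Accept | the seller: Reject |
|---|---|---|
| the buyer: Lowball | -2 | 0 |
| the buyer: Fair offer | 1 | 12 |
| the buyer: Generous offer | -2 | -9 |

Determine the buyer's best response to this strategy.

Fair offer

Compute the buyer's expected payoff for each action, taking the expectation over the seller's type.
E[Lowball] = 0.6·(-2) + 0.3·(0) + 0.1·(-2) = -1.4
E[Fair offer] = 0.6·(1) + 0.3·(12) + 0.1·(1) = 4.3
E[Generous offer] = 0.6·(-2) + 0.3·(-9) + 0.1·(-2) = -4.1
Best response: Fair offer (4.3 is the largest).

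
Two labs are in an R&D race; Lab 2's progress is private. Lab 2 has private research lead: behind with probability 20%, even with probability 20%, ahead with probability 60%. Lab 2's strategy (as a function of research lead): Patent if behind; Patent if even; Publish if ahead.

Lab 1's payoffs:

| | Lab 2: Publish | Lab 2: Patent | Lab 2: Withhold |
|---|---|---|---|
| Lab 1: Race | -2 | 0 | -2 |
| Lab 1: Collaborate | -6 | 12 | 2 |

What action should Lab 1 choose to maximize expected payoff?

Collaborate

Compute Lab 1's expected payoff for each action, taking the expectation over Lab 2's type.
E[Race] = 0.2·(0) + 0.2·(0) + 0.6·(-2) = -1.2
E[Collaborate] = 0.2·(12) + 0.2·(12) + 0.6·(-6) = 1.2
Best response: Collaborate (1.2 is the largest).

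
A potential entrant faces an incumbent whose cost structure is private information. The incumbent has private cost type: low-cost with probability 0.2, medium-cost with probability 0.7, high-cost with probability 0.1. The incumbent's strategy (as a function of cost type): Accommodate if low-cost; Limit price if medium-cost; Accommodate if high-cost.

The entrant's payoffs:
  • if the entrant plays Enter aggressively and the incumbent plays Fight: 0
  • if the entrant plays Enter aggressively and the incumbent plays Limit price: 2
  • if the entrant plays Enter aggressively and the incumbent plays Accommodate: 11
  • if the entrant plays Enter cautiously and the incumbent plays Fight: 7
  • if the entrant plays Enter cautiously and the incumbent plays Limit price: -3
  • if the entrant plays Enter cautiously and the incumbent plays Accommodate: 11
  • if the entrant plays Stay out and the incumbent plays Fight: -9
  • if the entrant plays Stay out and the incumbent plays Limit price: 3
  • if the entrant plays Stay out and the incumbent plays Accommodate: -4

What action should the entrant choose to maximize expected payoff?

Compute the entrant's expected payoff for each action, taking the expectation over the incumbent's type.
E[Enter aggressively] = 0.2·(11) + 0.7·(2) + 0.1·(11) = 4.7
E[Enter cautiously] = 0.2·(11) + 0.7·(-3) + 0.1·(11) = 1.2
E[Stay out] = 0.2·(-4) + 0.7·(3) + 0.1·(-4) = 0.9
Best response: Enter aggressively (4.7 is the largest).

Enter aggressively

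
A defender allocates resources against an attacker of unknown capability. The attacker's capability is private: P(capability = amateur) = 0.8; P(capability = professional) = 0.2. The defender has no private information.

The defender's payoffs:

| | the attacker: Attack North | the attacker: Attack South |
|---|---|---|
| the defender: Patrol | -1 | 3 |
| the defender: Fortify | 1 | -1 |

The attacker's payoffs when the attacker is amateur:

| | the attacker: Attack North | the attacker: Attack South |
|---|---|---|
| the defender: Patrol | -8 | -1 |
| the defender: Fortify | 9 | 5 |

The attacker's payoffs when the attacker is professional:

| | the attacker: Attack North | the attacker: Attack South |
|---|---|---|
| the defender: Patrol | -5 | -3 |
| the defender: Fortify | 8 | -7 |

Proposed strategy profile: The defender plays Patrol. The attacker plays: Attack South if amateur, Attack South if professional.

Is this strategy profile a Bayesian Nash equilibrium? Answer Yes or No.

The defender plays Patrol: E[Patrol] = 0.8·(3) + 0.2·(3) = 3; E[Fortify] = -1. Best-responding. ✓
The attacker (capability amateur), facing Patrol: Attack North gives -8, Attack South gives -1. Proposed Attack South is best. ✓
The attacker (capability professional), facing Patrol: Attack North gives -5, Attack South gives -3. Proposed Attack South is best. ✓

Yes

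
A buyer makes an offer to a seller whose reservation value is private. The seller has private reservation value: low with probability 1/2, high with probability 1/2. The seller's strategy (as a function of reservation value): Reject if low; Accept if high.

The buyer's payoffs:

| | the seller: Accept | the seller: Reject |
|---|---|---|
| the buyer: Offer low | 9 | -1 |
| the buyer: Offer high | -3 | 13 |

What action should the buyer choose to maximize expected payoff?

E[Offer low] = 1/2·(-1) + 1/2·(9) = 4
E[Offer high] = 1/2·(13) + 1/2·(-3) = 5
Best response: Offer high (5 is the largest).

Offer high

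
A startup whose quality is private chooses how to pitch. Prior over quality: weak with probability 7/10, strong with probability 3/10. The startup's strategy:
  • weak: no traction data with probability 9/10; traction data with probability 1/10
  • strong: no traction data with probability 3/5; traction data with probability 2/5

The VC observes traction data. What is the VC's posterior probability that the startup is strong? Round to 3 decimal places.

0.632

P(traction data) = (7/10)·(1/10) + (3/10)·(2/5) = 19/100
P(strong | traction data) = ((3/10)·(2/5)) / (19/100) = (3/25) / (19/100) = 12/19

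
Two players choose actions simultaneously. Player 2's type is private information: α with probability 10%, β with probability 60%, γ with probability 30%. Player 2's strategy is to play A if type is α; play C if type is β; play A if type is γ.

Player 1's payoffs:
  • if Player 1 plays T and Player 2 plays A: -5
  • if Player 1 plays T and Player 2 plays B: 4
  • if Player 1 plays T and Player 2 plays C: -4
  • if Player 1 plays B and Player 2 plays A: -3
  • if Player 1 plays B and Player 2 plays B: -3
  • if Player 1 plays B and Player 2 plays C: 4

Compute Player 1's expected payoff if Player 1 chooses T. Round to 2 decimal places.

-4.40

E[T] = 0.1·(-5) + 0.6·(-4) + 0.3·(-5) = (-0.5) + (-2.4) + (-1.5) = -4.4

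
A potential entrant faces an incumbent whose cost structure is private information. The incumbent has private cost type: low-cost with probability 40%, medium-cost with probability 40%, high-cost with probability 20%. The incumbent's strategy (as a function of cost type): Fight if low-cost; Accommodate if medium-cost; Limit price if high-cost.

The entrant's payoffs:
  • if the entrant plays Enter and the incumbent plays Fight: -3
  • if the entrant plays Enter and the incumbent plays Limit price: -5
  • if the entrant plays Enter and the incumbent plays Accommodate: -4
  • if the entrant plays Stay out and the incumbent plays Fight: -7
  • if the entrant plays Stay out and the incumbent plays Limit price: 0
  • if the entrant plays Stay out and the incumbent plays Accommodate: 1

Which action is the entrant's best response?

Stay out

Compute the entrant's expected payoff for each action, taking the expectation over the incumbent's type.
E[Enter] = 0.4·(-3) + 0.4·(-4) + 0.2·(-5) = -3.8
E[Stay out] = 0.4·(-7) + 0.4·(1) + 0.2·(0) = -2.4
Best response: Stay out (-2.4 is the largest).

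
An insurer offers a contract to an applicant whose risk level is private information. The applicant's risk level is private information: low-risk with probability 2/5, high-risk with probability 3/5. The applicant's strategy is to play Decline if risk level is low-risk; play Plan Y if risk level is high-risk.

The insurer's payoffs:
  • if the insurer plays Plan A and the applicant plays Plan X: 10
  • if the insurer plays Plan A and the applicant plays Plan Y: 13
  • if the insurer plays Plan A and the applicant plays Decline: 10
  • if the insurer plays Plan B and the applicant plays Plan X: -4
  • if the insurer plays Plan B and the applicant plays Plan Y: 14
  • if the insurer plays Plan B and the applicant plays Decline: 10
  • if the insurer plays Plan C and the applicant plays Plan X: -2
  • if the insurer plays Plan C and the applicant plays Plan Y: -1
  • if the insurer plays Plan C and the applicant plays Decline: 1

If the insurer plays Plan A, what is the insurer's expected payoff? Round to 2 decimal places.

11.80

E[Plan A] = 2/5·10 + 3/5·13 = 4 + 39/5 = 59/5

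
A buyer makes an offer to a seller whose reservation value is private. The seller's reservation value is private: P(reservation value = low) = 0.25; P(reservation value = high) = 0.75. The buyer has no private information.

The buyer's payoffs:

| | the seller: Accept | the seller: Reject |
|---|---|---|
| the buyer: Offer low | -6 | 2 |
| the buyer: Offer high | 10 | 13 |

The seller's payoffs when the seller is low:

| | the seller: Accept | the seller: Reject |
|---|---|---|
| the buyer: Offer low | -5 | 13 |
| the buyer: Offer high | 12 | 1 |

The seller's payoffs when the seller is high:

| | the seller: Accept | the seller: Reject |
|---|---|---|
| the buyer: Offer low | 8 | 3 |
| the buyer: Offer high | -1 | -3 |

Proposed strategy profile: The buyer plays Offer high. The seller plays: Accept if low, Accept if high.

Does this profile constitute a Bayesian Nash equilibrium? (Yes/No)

Yes

The buyer plays Offer high: E[Offer high] = 0.25·(10) + 0.75·(10) = 10; E[Offer low] = -6. Best-responding. ✓
The seller (reservation value low), facing Offer high: Accept gives 12, Reject gives 1. Proposed Accept is best. ✓
The seller (reservation value high), facing Offer high: Accept gives -1, Reject gives -3. Proposed Accept is best. ✓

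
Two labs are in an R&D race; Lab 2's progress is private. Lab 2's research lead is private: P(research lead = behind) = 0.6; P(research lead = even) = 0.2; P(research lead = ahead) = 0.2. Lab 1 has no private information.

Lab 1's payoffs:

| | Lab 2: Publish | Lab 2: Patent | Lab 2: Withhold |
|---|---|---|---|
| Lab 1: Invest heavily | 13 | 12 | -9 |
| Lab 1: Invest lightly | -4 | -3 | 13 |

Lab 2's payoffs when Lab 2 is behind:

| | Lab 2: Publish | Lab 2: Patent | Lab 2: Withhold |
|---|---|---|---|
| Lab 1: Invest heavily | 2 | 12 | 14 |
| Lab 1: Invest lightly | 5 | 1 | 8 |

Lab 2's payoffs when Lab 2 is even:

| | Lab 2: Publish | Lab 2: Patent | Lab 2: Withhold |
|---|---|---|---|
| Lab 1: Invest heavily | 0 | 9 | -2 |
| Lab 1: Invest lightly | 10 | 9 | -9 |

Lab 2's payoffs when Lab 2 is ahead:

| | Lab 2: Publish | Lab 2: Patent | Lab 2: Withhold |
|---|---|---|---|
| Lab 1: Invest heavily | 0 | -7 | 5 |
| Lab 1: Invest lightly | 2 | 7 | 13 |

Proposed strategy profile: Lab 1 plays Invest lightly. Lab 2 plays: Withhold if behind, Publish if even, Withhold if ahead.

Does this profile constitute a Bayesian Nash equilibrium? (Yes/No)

Yes

A profile is a BNE iff every type of every player is best-responding given beliefs about the other side.
Lab 1 plays Invest lightly: E[Invest lightly] = 0.6·(13) + 0.2·(-4) + 0.2·(13) = 9.6; E[Invest heavily] = -4.6. Best-responding. ✓
Lab 2 (research lead behind), facing Invest lightly: Publish gives 5, Patent gives 1, Withhold gives 8. Proposed Withhold is best. ✓
Lab 2 (research lead even), facing Invest lightly: Publish gives 10, Patent gives 9, Withhold gives -9. Proposed Publish is best. ✓
Lab 2 (research lead ahead), facing Invest lightly: Publish gives 2, Patent gives 7, Withhold gives 13. Proposed Withhold is best. ✓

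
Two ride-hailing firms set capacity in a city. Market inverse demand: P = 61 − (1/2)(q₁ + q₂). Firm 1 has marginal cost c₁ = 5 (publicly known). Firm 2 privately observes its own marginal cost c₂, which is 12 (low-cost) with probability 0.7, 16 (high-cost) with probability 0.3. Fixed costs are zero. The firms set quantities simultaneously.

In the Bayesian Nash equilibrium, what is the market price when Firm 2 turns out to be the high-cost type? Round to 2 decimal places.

Firm 2 with cost c maximizes (61 − (1/2)(q₁+q₂) − c)·q₂, giving q₂(c) = (61 − c − (1/2)q₁).
E[c₂] = 0.7·12 + 0.3·16 = 13.2
Firm 1's FOC against E[q₂] yields q₁ = (61 − 2·5 + E[c₂])/(3/2) = (61 − 10 + 13.2)/(3/2) = 42.8.
q₂(high-cost) = 23.6, so P = 61 − (1/2)·(42.8 + 23.6) = 27.8.

27.80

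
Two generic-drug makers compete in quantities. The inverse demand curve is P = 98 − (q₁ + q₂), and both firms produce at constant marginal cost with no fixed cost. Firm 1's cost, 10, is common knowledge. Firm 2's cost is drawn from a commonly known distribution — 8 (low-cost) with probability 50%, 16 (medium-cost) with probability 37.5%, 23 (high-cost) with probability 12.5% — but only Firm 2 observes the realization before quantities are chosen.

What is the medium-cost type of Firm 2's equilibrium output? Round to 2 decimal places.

Firm 2 with cost c maximizes (98 − (q₁+q₂) − c)·q₂, giving q₂(c) = (98 − c − q₁)/2.
E[c₂] = 0.5·8 + 0.375·16 + 0.125·23 = 12.875
Firm 1's FOC against E[q₂] yields q₁ = (98 − 2·10 + E[c₂])/3 = (98 − 20 + 12.875)/3 = 30.2917.
q₂(medium-cost) = (98 − 16 − 30.2917)/2 = 25.8542.

25.85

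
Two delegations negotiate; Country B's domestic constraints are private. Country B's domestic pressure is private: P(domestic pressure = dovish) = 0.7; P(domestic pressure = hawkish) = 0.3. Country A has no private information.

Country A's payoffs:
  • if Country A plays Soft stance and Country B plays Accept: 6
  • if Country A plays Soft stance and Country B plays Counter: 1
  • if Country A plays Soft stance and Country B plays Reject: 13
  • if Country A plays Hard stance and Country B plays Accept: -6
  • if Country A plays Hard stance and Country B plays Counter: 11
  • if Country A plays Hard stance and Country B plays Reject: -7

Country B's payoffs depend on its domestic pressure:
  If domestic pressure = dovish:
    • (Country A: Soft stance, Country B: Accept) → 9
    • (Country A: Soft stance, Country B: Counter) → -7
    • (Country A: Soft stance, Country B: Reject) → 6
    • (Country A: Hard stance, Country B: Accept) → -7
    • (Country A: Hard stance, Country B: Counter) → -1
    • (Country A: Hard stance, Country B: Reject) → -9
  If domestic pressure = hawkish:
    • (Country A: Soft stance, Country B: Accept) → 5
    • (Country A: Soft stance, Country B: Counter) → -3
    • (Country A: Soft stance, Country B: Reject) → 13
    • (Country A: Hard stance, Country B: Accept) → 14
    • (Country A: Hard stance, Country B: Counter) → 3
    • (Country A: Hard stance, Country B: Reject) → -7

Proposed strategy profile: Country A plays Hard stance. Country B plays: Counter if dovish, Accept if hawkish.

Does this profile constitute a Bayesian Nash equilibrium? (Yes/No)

Yes

Country A plays Hard stance: E[Hard stance] = 0.7·(11) + 0.3·(-6) = 5.9; E[Soft stance] = 2.5. Best-responding. ✓
Country B (domestic pressure dovish), facing Hard stance: Accept gives -7, Counter gives -1, Reject gives -9. Proposed Counter is best. ✓
Country B (domestic pressure hawkish), facing Hard stance: Accept gives 14, Counter gives 3, Reject gives -7. Proposed Accept is best. ✓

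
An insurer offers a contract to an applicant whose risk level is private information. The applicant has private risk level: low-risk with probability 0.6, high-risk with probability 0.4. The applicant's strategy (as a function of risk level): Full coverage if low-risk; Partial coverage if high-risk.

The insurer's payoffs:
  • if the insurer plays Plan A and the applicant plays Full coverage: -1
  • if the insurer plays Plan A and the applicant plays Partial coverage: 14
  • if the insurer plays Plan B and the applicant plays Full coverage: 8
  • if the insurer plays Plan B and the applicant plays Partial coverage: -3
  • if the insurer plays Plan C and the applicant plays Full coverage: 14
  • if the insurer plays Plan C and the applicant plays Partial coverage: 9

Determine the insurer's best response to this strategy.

Plan C

Compute the insurer's expected payoff for each action, taking the expectation over the applicant's type.
E[Plan A] = 0.6·(-1) + 0.4·(14) = 5
E[Plan B] = 0.6·(8) + 0.4·(-3) = 3.6
E[Plan C] = 0.6·(14) + 0.4·(9) = 12
Best response: Plan C (12 is the largest).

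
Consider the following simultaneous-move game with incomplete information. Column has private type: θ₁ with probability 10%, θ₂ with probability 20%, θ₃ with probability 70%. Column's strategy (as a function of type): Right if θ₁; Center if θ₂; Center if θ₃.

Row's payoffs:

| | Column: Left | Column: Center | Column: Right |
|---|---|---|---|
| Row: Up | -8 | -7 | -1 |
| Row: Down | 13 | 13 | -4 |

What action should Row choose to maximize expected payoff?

E[Up] = 0.1·(-1) + 0.2·(-7) + 0.7·(-7) = -6.4
E[Down] = 0.1·(-4) + 0.2·(13) + 0.7·(13) = 11.3
Best response: Down (11.3 is the largest).

Down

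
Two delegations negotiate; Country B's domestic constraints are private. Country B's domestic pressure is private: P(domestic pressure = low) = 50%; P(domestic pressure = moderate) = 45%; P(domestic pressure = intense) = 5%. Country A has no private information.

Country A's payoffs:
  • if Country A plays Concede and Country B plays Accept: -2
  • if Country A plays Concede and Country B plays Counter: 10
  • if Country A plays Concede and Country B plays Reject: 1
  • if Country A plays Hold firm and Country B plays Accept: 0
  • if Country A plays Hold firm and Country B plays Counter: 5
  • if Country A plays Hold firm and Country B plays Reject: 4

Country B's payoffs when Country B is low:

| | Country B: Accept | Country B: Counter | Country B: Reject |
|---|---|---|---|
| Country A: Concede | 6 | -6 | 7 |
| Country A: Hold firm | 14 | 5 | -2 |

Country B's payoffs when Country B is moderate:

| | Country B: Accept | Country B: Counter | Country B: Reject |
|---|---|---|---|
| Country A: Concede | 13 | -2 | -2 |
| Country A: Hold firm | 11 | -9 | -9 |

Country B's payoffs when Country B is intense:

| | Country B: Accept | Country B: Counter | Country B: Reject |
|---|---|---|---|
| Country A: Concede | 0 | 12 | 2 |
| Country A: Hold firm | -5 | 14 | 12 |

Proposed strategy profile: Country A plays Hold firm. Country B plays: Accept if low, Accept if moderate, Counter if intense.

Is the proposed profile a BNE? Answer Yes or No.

Country A plays Hold firm: E[Hold firm] = 0.5·(0) + 0.45·(0) + 0.05·(5) = 0.25; E[Concede] = -1.4. Best-responding. ✓
Country B (domestic pressure low), facing Hold firm: Accept gives 14, Counter gives 5, Reject gives -2. Proposed Accept is best. ✓
Country B (domestic pressure moderate), facing Hold firm: Accept gives 11, Counter gives -9, Reject gives -9. Proposed Accept is best. ✓
Country B (domestic pressure intense), facing Hold firm: Accept gives -5, Counter gives 14, Reject gives 12. Proposed Counter is best. ✓

Yes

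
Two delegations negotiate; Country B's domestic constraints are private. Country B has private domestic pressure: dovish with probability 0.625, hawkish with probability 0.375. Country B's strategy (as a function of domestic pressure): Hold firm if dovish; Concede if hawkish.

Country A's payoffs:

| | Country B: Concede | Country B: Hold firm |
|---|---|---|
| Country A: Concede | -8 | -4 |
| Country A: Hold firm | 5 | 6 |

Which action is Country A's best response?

Hold firm

E[Concede] = 0.625·(-4) + 0.375·(-8) = -5.5
E[Hold firm] = 0.625·(6) + 0.375·(5) = 5.625
Best response: Hold firm (5.625 is the largest).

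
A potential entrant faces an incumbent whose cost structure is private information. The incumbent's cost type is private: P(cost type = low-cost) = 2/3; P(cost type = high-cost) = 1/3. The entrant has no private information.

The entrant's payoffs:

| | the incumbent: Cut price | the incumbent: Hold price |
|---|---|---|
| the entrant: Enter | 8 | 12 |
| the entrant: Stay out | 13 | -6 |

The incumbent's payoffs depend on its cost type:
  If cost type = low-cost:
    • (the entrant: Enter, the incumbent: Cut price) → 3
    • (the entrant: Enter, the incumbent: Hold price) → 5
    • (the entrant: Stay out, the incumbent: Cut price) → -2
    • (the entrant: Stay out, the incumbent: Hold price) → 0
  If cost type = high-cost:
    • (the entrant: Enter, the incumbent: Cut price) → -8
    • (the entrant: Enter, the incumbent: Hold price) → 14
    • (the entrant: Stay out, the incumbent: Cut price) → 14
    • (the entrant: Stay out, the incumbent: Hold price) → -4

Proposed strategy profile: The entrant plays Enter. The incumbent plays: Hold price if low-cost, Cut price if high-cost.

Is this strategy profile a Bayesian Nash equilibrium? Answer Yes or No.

No

A profile is a BNE iff every type of every player is best-responding given beliefs about the other side.
The entrant plays Enter: E[Enter] = 2/3·(12) + 1/3·(8) = 32/3; E[Stay out] = 1/3. Best-responding. ✓
The incumbent (cost type low-cost), facing Enter: Cut price gives 3, Hold price gives 5. Proposed Hold price is best. ✓
The incumbent (cost type high-cost), facing Enter: Cut price gives -8, Hold price gives 14. Proposed Cut price is not best — profitable deviation exists. ✗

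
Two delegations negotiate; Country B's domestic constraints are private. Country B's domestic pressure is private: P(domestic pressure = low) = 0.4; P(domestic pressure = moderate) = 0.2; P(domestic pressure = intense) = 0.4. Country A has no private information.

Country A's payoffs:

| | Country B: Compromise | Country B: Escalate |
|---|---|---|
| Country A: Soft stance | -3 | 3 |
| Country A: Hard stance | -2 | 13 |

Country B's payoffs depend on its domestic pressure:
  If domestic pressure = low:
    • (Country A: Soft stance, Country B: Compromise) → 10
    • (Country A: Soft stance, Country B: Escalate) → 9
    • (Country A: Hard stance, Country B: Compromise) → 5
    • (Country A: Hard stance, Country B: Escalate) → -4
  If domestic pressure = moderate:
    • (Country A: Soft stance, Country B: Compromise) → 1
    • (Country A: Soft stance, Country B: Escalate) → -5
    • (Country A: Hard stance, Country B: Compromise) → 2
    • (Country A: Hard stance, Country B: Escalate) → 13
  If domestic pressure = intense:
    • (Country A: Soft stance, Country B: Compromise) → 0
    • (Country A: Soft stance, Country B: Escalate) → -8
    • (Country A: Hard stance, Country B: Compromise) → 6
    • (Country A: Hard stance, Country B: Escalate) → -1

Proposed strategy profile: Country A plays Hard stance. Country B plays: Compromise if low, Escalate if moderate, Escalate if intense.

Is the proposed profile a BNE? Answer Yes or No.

No

A profile is a BNE iff every type of every player is best-responding given beliefs about the other side.
Country A plays Hard stance: E[Hard stance] = 0.4·(-2) + 0.2·(13) + 0.4·(13) = 7; E[Soft stance] = 0.6. Best-responding. ✓
Country B (domestic pressure low), facing Hard stance: Compromise gives 5, Escalate gives -4. Proposed Compromise is best. ✓
Country B (domestic pressure moderate), facing Hard stance: Compromise gives 2, Escalate gives 13. Proposed Escalate is best. ✓
Country B (domestic pressure intense), facing Hard stance: Compromise gives 6, Escalate gives -1. Proposed Escalate is not best — profitable deviation exists. ✗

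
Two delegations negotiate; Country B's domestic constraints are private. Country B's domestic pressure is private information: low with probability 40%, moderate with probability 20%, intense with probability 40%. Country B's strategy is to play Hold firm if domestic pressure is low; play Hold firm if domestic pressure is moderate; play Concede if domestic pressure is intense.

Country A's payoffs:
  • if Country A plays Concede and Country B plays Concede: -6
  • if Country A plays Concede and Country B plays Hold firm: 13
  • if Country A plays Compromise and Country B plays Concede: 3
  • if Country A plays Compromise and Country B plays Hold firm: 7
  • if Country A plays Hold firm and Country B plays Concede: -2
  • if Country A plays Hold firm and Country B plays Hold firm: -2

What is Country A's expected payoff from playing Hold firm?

-2

E[Hold firm] = 0.4·(-2) + 0.2·(-2) + 0.4·(-2) = (-0.8) + (-0.4) + (-0.8) = -2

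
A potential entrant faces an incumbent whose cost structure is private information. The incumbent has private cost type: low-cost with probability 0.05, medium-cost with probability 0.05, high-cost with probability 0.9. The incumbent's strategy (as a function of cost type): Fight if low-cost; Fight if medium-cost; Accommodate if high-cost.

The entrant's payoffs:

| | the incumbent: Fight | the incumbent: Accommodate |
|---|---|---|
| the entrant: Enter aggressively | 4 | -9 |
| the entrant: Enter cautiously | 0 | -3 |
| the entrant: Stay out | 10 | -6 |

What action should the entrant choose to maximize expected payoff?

Enter cautiously

Compute the entrant's expected payoff for each action, taking the expectation over the incumbent's type.
E[Enter aggressively] = 0.05·(4) + 0.05·(4) + 0.9·(-9) = -7.7
E[Enter cautiously] = 0.05·(0) + 0.05·(0) + 0.9·(-3) = -2.7
E[Stay out] = 0.05·(10) + 0.05·(10) + 0.9·(-6) = -4.4
Best response: Enter cautiously (-2.7 is the largest).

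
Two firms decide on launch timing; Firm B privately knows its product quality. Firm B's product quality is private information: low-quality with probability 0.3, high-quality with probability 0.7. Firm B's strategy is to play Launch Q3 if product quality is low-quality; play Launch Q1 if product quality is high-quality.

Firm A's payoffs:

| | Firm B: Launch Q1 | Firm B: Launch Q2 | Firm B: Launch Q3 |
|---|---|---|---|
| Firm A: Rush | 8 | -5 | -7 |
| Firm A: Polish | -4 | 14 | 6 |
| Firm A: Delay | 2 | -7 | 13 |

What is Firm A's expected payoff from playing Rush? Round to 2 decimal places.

Take the expectation over Firm B's product quality, weighting each type's action by its prior probability.
E[Rush] = 0.3·(-7) + 0.7·8 = (-2.1) + 5.6 = 3.5

3.50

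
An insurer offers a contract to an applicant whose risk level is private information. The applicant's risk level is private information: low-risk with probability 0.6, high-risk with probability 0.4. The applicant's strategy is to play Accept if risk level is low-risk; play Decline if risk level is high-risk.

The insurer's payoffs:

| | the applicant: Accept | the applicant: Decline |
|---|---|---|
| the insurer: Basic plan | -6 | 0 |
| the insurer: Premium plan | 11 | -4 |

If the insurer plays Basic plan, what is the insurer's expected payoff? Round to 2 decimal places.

E[Basic plan] = 0.6·(-6) + 0.4·0 = (-3.6) + 0 = -3.6

-3.60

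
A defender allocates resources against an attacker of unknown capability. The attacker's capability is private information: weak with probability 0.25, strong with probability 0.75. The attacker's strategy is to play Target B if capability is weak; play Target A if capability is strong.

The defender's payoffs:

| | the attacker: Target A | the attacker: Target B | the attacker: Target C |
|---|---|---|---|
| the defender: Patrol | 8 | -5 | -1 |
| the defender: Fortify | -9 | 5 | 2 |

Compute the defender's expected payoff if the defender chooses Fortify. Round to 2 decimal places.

Take the expectation over the attacker's capability, weighting each type's action by its prior probability.
E[Fortify] = 0.25·5 + 0.75·(-9) = 1.25 + (-6.75) = -5.5

-5.50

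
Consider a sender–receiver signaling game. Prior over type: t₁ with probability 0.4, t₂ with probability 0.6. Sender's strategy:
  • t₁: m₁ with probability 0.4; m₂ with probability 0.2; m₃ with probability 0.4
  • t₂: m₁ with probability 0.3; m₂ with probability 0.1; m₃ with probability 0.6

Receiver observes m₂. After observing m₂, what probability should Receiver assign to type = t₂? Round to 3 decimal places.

P(m₂) = 0.4·0.2 + 0.6·0.1 = 0.14
P(t₂ | m₂) = (0.6·0.1) / 0.14 = 0.06 / 0.14 = 0.428571

0.429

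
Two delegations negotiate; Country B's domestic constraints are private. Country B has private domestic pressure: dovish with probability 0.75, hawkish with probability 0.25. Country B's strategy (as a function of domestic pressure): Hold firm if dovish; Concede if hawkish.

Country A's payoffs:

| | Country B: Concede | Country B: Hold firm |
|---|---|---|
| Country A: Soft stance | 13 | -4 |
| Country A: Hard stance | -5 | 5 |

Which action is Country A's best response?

Hard stance

E[Soft stance] = 0.75·(-4) + 0.25·(13) = 0.25
E[Hard stance] = 0.75·(5) + 0.25·(-5) = 2.5
Best response: Hard stance (2.5 is the largest).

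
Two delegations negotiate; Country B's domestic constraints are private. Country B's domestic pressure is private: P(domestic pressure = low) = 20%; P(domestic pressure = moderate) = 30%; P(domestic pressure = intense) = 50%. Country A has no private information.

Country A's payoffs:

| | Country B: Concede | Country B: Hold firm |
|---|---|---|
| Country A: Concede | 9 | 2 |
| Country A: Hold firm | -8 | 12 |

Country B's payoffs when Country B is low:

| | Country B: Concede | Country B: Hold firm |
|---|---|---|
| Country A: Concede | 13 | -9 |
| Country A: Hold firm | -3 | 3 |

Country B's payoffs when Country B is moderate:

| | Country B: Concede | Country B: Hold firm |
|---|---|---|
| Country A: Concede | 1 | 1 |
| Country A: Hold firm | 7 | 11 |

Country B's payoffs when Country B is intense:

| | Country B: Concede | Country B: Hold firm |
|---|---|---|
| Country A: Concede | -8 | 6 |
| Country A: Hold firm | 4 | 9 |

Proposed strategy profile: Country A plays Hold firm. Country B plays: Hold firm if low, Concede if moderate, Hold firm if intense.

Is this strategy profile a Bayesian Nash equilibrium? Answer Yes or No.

A profile is a BNE iff every type of every player is best-responding given beliefs about the other side.
Country A plays Hold firm: E[Hold firm] = 0.2·(12) + 0.3·(-8) + 0.5·(12) = 6; E[Concede] = 4.1. Best-responding. ✓
Country B (domestic pressure low), facing Hold firm: Concede gives -3, Hold firm gives 3. Proposed Hold firm is best. ✓
Country B (domestic pressure moderate), facing Hold firm: Concede gives 7, Hold firm gives 11. Proposed Concede is not best — profitable deviation exists. ✗
Country B (domestic pressure intense), facing Hold firm: Concede gives 4, Hold firm gives 9. Proposed Hold firm is best. ✓

No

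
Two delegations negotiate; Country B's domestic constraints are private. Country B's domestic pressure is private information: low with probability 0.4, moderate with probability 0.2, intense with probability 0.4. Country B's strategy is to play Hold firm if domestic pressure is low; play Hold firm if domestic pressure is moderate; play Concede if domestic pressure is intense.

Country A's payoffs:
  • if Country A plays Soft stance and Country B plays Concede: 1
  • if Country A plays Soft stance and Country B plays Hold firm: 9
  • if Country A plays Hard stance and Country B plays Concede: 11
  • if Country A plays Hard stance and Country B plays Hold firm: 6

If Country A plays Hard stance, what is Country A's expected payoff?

8

E[Hard stance] = 0.4·6 + 0.2·6 + 0.4·11 = 2.4 + 1.2 + 4.4 = 8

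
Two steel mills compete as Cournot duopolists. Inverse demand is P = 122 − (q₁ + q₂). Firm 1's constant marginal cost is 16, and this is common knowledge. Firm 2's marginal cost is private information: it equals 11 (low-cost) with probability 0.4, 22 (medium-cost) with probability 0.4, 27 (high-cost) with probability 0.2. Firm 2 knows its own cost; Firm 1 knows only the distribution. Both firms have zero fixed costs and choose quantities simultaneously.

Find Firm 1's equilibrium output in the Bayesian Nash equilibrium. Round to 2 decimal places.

Type-c best response for Firm 2: q₂(c) = (122 − c)/2 − q₁/2.
Firm 1 maximizes expected profit; its first-order condition is 122 − 2q₁ − E[q₂] − 16 = 0.
Substituting E[q₂] and solving: E[c₂] = 18.6, so q₁ = (122 − 2·16 + 18.6)/3 = 36.2.

36.20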